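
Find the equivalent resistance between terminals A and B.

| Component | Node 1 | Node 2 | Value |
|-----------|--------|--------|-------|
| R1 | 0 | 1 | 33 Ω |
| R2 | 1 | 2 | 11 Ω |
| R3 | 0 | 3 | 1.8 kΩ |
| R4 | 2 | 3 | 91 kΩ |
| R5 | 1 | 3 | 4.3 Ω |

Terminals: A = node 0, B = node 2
The network is not a plain series/parallel combination. Inject a 1 A test current into terminal A (node 0) and return it from terminal B (node 2); then R_eq = V_A / (1 A).
Nodal analysis, taking node 2 as the 0 V reference.
Current source I_test pushes 1 A into node 0 and draws it out of node 2.
KCL at each unknown node (sum of currents leaving = 0; resistances in Ω):
  Node 0: (V_0 - V_1)/33 + (V_0 - V_3)/1800 - 1 = 0
  Node 1: (V_1 - V_0)/33 + (V_1 - 0)/11 + (V_1 - V_3)/4.3 = 0
  Node 3: (V_3 - V_0)/1800 + (V_3 - V_1)/4.3 + (V_3 - 0)/91000 = 0
Collecting terms (coefficients in siemens):
  0.03086·V_0 - 0.0303·V_1 - 0.0005556·V_3 = 1
  0.3538·V_1 - 0.0303·V_0 - 0.2326·V_3 = 0
  0.2331·V_3 - 0.0005556·V_0 - 0.2326·V_1 = 0
Solving these 3 simultaneous equations (Gaussian elimination) gives:
  V_0 = 43.41 V, V_1 = 11 V, V_3 = 11.08 V
R_eq = V_0 / 1 A = 43.41 Ω

Final answer: 43.41 Ω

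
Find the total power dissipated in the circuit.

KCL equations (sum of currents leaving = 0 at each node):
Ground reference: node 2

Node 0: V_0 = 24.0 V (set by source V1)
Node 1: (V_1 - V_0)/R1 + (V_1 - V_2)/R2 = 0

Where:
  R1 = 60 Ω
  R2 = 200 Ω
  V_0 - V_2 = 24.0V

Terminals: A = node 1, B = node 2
Nodal analysis, taking node 2 as the 0 V reference.
Source V1 fixes V_0 = 24 V.
KCL at each unknown node (sum of currents leaving = 0; resistances in Ω):
  Node 1: (V_1 - 24)/60 + (V_1 - 0)/200 = 0
Collecting terms: 0.02167 × V_1 = 0.4  =>  V_1 = 18.46 V
Power in each resistor, P = (ΔV)²/R:
  P_R1 = (24 - 18.46)²/60 = 0.5112 W
  P_R2 = (18.46 - 0)²/200 = 1.704 W
P_total = P_R1 + P_R2 = 2.215 W

Final answer: 2.215 W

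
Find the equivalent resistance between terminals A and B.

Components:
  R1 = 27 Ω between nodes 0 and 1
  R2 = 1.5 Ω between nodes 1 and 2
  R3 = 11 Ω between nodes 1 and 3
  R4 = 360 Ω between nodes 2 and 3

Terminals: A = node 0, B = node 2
Reduce the network between node 0 (A) and node 2 (B) by series/parallel combination:
  Rs1 = R3 + R4 (series, joined only at node 3) = 11 + 360 = 371 Ω
  Rp1 = R2 ‖ Rs1 (parallel, both between nodes 1 and 2) = 1/(1/1.5 + 1/371) = 1.494 Ω
  Rs2 = R1 + Rp1 (series, joined only at node 1) = 27 + 1.494 = 28.49 Ω
R_eq = 28.49 Ω

Final answer: 28.49 Ω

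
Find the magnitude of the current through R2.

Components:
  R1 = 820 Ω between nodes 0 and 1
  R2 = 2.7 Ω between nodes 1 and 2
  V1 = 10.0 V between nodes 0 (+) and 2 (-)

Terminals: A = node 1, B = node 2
Nodal analysis, taking node 2 as the 0 V reference.
Source V1 fixes V_0 = 10 V.
KCL at each unknown node (sum of currents leaving = 0; resistances in Ω):
  Node 1: (V_1 - 10)/820 + (V_1 - 0)/2.7 = 0
Collecting terms: 0.3716 × V_1 = 0.0122  =>  V_1 = 0.03282 V
I_R2 = (V_1 - V_2)/R2 = (0.03282 - 0)/2.7 = 0.01216 A
|I_R2| = 0.01216 A

Final answer: |I_R2| = 0.01216 A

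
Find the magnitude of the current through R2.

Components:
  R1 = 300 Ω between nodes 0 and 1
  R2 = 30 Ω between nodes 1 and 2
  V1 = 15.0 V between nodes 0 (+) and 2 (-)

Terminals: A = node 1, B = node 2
Nodal analysis, taking node 2 as the 0 V reference.
Source V1 fixes V_0 = 15 V.
KCL at each unknown node (sum of currents leaving = 0; resistances in Ω):
  Node 1: (V_1 - 15)/300 + (V_1 - 0)/30 = 0
Collecting terms: 0.03667 × V_1 = 0.05  =>  V_1 = 1.364 V
I_R2 = (V_1 - V_2)/R2 = (1.364 - 0)/30 = 0.04545 A
|I_R2| = 0.04545 A

Final answer: |I_R2| = 0.04545 A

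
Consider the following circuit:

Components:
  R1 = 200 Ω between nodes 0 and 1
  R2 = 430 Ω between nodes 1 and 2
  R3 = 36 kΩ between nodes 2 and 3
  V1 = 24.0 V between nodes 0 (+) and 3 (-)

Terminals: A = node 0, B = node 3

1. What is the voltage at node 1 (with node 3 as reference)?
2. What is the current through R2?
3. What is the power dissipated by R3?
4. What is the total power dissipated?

Nodal analysis, taking node 3 as the 0 V reference.
Source V1 fixes V_0 = 24 V.
KCL at each unknown node (sum of currents leaving = 0; resistances in Ω):
  Node 1: (V_1 - 24)/200 + (V_1 - V_2)/430 = 0
  Node 2: (V_2 - V_1)/430 + (V_2 - 0)/36000 = 0
Collecting terms (coefficients in siemens):
  0.007326·V_1 - 0.002326·V_2 = 0.12
  0.002353·V_2 - 0.002326·V_1 = 0
Determinant D = (0.007326)(0.002353) - (-0.002326)(-0.002326) = 0.00001183
V_1 = [(0.12)(0.002353) - (-0.002326)(0)]/D = 23.87 V
V_2 = [(0.007326)(0) - (0.12)(-0.002326)]/D = 23.59 V
Part 1:
  Read off the nodal solution: V_1 = 23.87 V
Part 2:
  I_R2 = (V_1 - V_2)/R2 = (23.87 - 23.59)/430 = 0.0006552 A
  Magnitude: I_R2 = 0.0006552 A
Part 3:
  I_R3 = (V_2 - V_3)/R3 = (23.59 - 0)/36000 = 0.0006552 A
  P_R3 = I_R3² × R3 = (0.0006552)² × 36000 = 0.01545 W
Part 4:
  Power in each resistor, P = (ΔV)²/R:
    P_R1 = (24 - 23.87)²/200 = 0.00008586 W
    P_R2 = (23.87 - 23.59)²/430 = 0.0001846 W
    P_R3 = (23.59 - 0)²/36000 = 0.01545 W
  P_total = P_R1 + P_R2 + P_R3 = 0.01572 W

Final answers:
1. V_1 = 23.87 V
2. I_R2 = 0.0006552 A
3. P_R3 = 0.01545 W
4. P_total = 0.01572 W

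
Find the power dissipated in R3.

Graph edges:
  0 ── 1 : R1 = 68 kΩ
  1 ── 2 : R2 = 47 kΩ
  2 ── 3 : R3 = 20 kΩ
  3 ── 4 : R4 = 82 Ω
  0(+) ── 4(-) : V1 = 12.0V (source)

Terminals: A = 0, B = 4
Nodal analysis, taking node 4 as the 0 V reference.
Source V1 fixes V_0 = 12 V.
KCL at each unknown node (sum of currents leaving = 0; resistances in Ω):
  Node 1: (V_1 - 12)/68000 + (V_1 - V_2)/47000 = 0
  Node 2: (V_2 - V_1)/47000 + (V_2 - V_3)/20000 = 0
  Node 3: (V_3 - V_2)/20000 + (V_3 - 0)/82 = 0
Collecting terms (coefficients in siemens):
  0.00003598·V_1 - 0.00002128·V_2 = 0.0001765
  0.00007128·V_2 - 0.00002128·V_1 - 0.00005·V_3 = 0
  0.01225·V_3 - 0.00005·V_2 = 0
Solving these 3 simultaneous equations (Gaussian elimination) gives:
  V_1 = 5.959 V, V_2 = 1.784 V, V_3 = 0.007284 V
I_R3 = (V_2 - V_3)/R3 = (1.784 - 0.007284)/20000 = 0.00008883 A
P_R3 = I_R3² × R3 = (0.00008883)² × 20000 = 0.0001578 W

Final answer: 0.0001578 W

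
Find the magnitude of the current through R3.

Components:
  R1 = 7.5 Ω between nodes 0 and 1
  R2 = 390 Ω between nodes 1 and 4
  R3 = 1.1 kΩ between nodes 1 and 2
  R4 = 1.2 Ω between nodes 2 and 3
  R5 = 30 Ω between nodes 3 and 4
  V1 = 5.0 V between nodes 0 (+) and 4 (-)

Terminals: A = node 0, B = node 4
Nodal analysis, taking node 4 as the 0 V reference.
Source V1 fixes V_0 = 5 V.
KCL at each unknown node (sum of currents leaving = 0; resistances in Ω):
  Node 1: (V_1 - 5)/7.5 + (V_1 - 0)/390 + (V_1 - V_2)/1100 = 0
  Node 2: (V_2 - V_1)/1100 + (V_2 - V_3)/1.2 = 0
  Node 3: (V_3 - V_2)/1.2 + (V_3 - 0)/30 = 0
Collecting terms (coefficients in siemens):
  0.1368·V_1 - 0.0009091·V_2 = 0.6667
  0.8342·V_2 - 0.0009091·V_1 - 0.8333·V_3 = 0
  0.8667·V_3 - 0.8333·V_2 = 0
Solving these 3 simultaneous equations (Gaussian elimination) gives:
  V_1 = 4.874 V, V_2 = 0.1344 V, V_3 = 0.1293 V
I_R3 = (V_1 - V_2)/R3 = (4.874 - 0.1344)/1100 = 0.004309 A
|I_R3| = 0.004309 A

Final answer: |I_R3| = 0.004309 A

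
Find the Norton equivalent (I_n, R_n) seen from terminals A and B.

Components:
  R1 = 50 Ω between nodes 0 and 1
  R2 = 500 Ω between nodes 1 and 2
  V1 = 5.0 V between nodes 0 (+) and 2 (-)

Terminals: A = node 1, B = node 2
Find the Thévenin equivalent first; then I_n = V_th/R_th and R_n = R_th.
Step 1 — V_th is the open-circuit voltage V_A - V_B (nothing connected across the terminals).
Nodal analysis, taking node 2 as the 0 V reference.
Source V1 fixes V_0 = 5 V.
KCL at each unknown node (sum of currents leaving = 0; resistances in Ω):
  Node 1: (V_1 - 5)/50 + (V_1 - 0)/500 = 0
Collecting terms: 0.022 × V_1 = 0.1  =>  V_1 = 4.545 V
V_th = V_1 - V_2 = 4.545 - 0 = 4.545 V
Step 2 — R_th: zero the source — replace V1 by a short circuit (node 2 merges into node 0) — and find the resistance seen between A (node 1) and B (node 0).
Reduce the network between node 1 (A) and node 0 (B) by series/parallel combination:
  Rp1 = R1 ‖ R2 (parallel, both between nodes 0 and 1) = 1/(1/50 + 1/500) = 45.45 Ω
R_th = 45.45 Ω
I_n = V_th/R_th = 4.545/45.45 = 0.1 A, and R_n = R_th = 45.45 Ω

Final answer: I_n = 0.1 A, R_n = 45.45 Ω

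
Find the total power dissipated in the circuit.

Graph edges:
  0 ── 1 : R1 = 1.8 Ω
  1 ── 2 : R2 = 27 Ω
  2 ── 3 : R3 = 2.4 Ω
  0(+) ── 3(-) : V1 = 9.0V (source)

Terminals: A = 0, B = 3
Nodal analysis, taking node 3 as the 0 V reference.
Source V1 fixes V_0 = 9 V.
KCL at each unknown node (sum of currents leaving = 0; resistances in Ω):
  Node 1: (V_1 - 9)/1.8 + (V_1 - V_2)/27 = 0
  Node 2: (V_2 - V_1)/27 + (V_2 - 0)/2.4 = 0
Collecting terms (coefficients in siemens):
  0.5926·V_1 - 0.03704·V_2 = 5
  0.4537·V_2 - 0.03704·V_1 = 0
Determinant D = (0.5926)(0.4537) - (-0.03704)(-0.03704) = 0.2675
V_1 = [(5)(0.4537) - (-0.03704)(0)]/D = 8.481 V
V_2 = [(0.5926)(0) - (5)(-0.03704)]/D = 0.6923 V
Power in each resistor, P = (ΔV)²/R:
  P_R1 = (9 - 8.481)²/1.8 = 0.1498 W
  P_R2 = (8.481 - 0.6923)²/27 = 2.247 W
  P_R3 = (0.6923 - 0)²/2.4 = 0.1997 W
P_total = P_R1 + P_R2 + P_R3 = 2.596 W

Final answer: 2.596 W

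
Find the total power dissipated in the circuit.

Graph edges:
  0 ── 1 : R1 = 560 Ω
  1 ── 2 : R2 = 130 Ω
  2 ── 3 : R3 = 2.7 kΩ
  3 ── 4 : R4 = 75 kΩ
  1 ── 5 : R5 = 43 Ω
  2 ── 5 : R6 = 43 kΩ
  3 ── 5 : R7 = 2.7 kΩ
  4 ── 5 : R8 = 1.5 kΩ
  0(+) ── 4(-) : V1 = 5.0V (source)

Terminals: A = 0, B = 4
Nodal analysis, taking node 4 as the 0 V reference.
Source V1 fixes V_0 = 5 V.
KCL at each unknown node (sum of currents leaving = 0; resistances in Ω):
  Node 1: (V_1 - 5)/560 + (V_1 - V_2)/130 + (V_1 - V_5)/43 = 0
  Node 2: (V_2 - V_1)/130 + (V_2 - V_3)/2700 + (V_2 - V_5)/43000 = 0
  Node 3: (V_3 - V_2)/2700 + (V_3 - 0)/75000 + (V_3 - V_5)/2700 = 0
  Node 5: (V_5 - V_1)/43 + (V_5 - V_2)/43000 + (V_5 - V_3)/2700 + (V_5 - 0)/1500 = 0
Collecting terms (coefficients in siemens):
  0.03273·V_1 - 0.007692·V_2 - 0.02326·V_5 = 0.008929
  0.008086·V_2 - 0.007692·V_1 - 0.0003704·V_3 - 0.00002326·V_5 = 0
  0.0007541·V_3 - 0.0003704·V_2 - 0.0003704·V_5 = 0
  0.02432·V_5 - 0.02326·V_1 - 0.00002326·V_2 - 0.0003704·V_3 = 0
Solving these 4 simultaneous equations (Gaussian elimination) gives:
  V_1 = 3.649 V, V_2 = 3.644 V, V_3 = 3.532 V, V_5 = 3.547 V
Power in each resistor, P = (ΔV)²/R:
  P_R1 = (5 - 3.649)²/560 = 0.003258 W
  P_R2 = (3.649 - 3.644)²/130 = 0.000000247 W
  P_R3 = (3.644 - 3.532)²/2700 = 0.000004618 W
  P_R4 = (3.532 - 0)²/75000 = 0.0001663 W
  P_R5 = (3.649 - 3.547)²/43 = 0.0002412 W
  P_R6 = (3.644 - 3.547)²/43000 = 0.0000002151 W
  P_R7 = (3.532 - 3.547)²/2700 = 0.00000008883 W
  P_R8 = (0 - 3.547)²/1500 = 0.008389 W
P_total = P_R1 + P_R2 + P_R3 + P_R4 + P_R5 + P_R6 + P_R7 + P_R8 = 0.01206 W

Final answer: 0.01206 W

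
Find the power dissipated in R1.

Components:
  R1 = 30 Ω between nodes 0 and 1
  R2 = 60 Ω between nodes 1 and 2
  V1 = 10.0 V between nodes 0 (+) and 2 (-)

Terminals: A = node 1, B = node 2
Nodal analysis, taking node 2 as the 0 V reference.
Source V1 fixes V_0 = 10 V.
KCL at each unknown node (sum of currents leaving = 0; resistances in Ω):
  Node 1: (V_1 - 10)/30 + (V_1 - 0)/60 = 0
Collecting terms: 0.05 × V_1 = 0.3333  =>  V_1 = 6.667 V
I_R1 = (V_0 - V_1)/R1 = (10 - 6.667)/30 = 0.1111 A
P_R1 = I_R1² × R1 = (0.1111)² × 30 = 0.3704 W

Final answer: 0.3704 W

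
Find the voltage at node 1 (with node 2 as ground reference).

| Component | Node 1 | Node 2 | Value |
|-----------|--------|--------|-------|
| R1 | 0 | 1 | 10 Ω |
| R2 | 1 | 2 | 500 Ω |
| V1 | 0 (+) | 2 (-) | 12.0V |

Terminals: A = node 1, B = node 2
Nodal analysis, taking node 2 as the 0 V reference.
Source V1 fixes V_0 = 12 V.
KCL at each unknown node (sum of currents leaving = 0; resistances in Ω):
  Node 1: (V_1 - 12)/10 + (V_1 - 0)/500 = 0
Collecting terms: 0.102 × V_1 = 1.2  =>  V_1 = 11.76 V
The requested potential is V_1 = 11.76 V.

Final answer: V_1 = 11.76 V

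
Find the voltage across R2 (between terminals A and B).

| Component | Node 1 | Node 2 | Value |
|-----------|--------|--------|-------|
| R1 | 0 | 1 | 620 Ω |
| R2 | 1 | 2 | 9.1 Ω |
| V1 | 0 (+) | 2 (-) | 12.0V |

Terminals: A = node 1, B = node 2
R1 and R2 are in series across V1 (node 0 → node 1 → node 2), and the output A–B is taken across R2, so this is a voltage divider.
Series current: I = V1/(R1 + R2) = 12/(620 + 9.1) = 12/629.1 = 0.01907 A
V_R2 = I × R2 = V1 × R2/(R1 + R2) = 12 × 9.1/629.1 = 0.1736 V

Final answer: 0.1736 V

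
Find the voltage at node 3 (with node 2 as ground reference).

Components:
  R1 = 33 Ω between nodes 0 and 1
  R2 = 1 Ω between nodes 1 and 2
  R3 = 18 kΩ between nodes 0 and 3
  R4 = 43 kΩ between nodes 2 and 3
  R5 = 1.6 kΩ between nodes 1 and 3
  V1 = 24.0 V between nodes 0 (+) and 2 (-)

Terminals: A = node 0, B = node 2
Nodal analysis, taking node 2 as the 0 V reference.
Source V1 fixes V_0 = 24 V.
KCL at each unknown node (sum of currents leaving = 0; resistances in Ω):
  Node 1: (V_1 - 24)/33 + (V_1 - 0)/1 + (V_1 - V_3)/1600 = 0
  Node 3: (V_3 - 24)/18000 + (V_3 - 0)/43000 + (V_3 - V_1)/1600 = 0
Collecting terms (coefficients in siemens):
  1.031·V_1 - 0.000625·V_3 = 0.7273
  0.0007038·V_3 - 0.000625·V_1 = 0.001333
Determinant D = (1.031)(0.0007038) - (-0.000625)(-0.000625) = 0.0007252
V_1 = [(0.7273)(0.0007038) - (-0.000625)(0.001333)]/D = 0.707 V
V_3 = [(1.031)(0.001333) - (0.7273)(-0.000625)]/D = 2.522 V
The requested potential is V_3 = 2.522 V.

Final answer: V_3 = 2.522 V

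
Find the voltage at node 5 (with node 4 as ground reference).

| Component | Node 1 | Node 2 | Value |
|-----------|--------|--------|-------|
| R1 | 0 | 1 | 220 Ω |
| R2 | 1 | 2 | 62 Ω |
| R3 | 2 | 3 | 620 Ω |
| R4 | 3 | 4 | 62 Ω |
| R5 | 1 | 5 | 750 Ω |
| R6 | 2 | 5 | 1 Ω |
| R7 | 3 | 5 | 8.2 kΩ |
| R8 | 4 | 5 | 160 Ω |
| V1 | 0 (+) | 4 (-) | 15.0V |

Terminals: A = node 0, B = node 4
Nodal analysis, taking node 4 as the 0 V reference.
Source V1 fixes V_0 = 15 V.
KCL at each unknown node (sum of currents leaving = 0; resistances in Ω):
  Node 1: (V_1 - 15)/220 + (V_1 - V_2)/62 + (V_1 - V_5)/750 = 0
  Node 2: (V_2 - V_1)/62 + (V_2 - V_3)/620 + (V_2 - V_5)/1 = 0
  Node 3: (V_3 - V_2)/620 + (V_3 - 0)/62 + (V_3 - V_5)/8200 = 0
  Node 5: (V_5 - V_1)/750 + (V_5 - V_2)/1 + (V_5 - V_3)/8200 + (V_5 - 0)/160 = 0
Collecting terms (coefficients in siemens):
  0.02201·V_1 - 0.01613·V_2 - 0.001333·V_5 = 0.06818
  1.018·V_2 - 0.01613·V_1 - 0.001613·V_3 - 1·V_5 = 0
  0.01786·V_3 - 0.001613·V_2 - 0.000122·V_5 = 0
  1.008·V_5 - 0.001333·V_1 - 1·V_2 - 0.000122·V_3 = 0
Solving these 4 simultaneous equations (Gaussian elimination) gives:
  V_1 = 6.867 V, V_2 = 4.752 V, V_3 = 0.4613 V, V_5 = 4.725 V
The requested potential is V_5 = 4.725 V.

Final answer: V_5 = 4.725 V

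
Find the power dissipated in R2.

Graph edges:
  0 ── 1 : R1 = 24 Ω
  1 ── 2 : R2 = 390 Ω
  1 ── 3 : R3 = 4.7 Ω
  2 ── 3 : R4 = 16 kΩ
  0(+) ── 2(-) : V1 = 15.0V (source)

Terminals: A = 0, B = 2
Nodal analysis, taking node 2 as the 0 V reference.
Source V1 fixes V_0 = 15 V.
KCL at each unknown node (sum of currents leaving = 0; resistances in Ω):
  Node 1: (V_1 - 15)/24 + (V_1 - 0)/390 + (V_1 - V_3)/4.7 = 0
  Node 3: (V_3 - V_1)/4.7 + (V_3 - 0)/16000 = 0
Collecting terms (coefficients in siemens):
  0.257·V_1 - 0.2128·V_3 = 0.625
  0.2128·V_3 - 0.2128·V_1 = 0
Determinant D = (0.257)(0.2128) - (-0.2128)(-0.2128) = 0.009427
V_1 = [(0.625)(0.2128) - (-0.2128)(0)]/D = 14.11 V
V_3 = [(0.257)(0) - (0.625)(-0.2128)]/D = 14.11 V
I_R2 = (V_1 - V_2)/R2 = (14.11 - 0)/390 = 0.03618 A
P_R2 = I_R2² × R2 = (0.03618)² × 390 = 0.5105 W

Final answer: 0.5105 W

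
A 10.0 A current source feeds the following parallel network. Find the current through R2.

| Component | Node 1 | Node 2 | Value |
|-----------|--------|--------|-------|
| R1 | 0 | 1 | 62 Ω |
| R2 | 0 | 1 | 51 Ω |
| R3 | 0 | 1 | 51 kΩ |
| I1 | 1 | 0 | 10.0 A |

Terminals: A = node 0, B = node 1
All resistors sit directly between nodes 0 and 1, so they are in parallel and share one voltage V; the full source current 10 A splits among them.
1/R_par = 1/62 + 1/51 + 1/51000 = 0.03576 S  =>  R_par = 27.97 Ω
V = I × R_par = 10 × 27.97 = 279.7 V
I_R2 = V/R2 = 279.7/51 = 5.484 A

Final answer: 5.484 A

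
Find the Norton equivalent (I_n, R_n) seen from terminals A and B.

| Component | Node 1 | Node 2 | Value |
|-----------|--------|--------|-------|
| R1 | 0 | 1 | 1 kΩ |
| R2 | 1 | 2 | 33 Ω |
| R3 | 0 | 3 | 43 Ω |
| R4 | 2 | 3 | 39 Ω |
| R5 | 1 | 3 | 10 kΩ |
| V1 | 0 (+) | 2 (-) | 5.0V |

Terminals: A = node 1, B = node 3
Find the Thévenin equivalent first; then I_n = V_th/R_th and R_n = R_th.
Step 1 — V_th is the open-circuit voltage V_A - V_B (nothing connected across the terminals).
Nodal analysis, taking node 2 as the 0 V reference.
Source V1 fixes V_0 = 5 V.
KCL at each unknown node (sum of currents leaving = 0; resistances in Ω):
  Node 1: (V_1 - 5)/1000 + (V_1 - 0)/33 + (V_1 - V_3)/10000 = 0
  Node 3: (V_3 - 5)/43 + (V_3 - 0)/39 + (V_3 - V_1)/10000 = 0
Collecting terms (coefficients in siemens):
  0.0314·V_1 - 0.0001·V_3 = 0.005
  0.049·V_3 - 0.0001·V_1 = 0.1163
Determinant D = (0.0314)(0.049) - (-0.0001)(-0.0001) = 0.001539
V_1 = [(0.005)(0.049) - (-0.0001)(0.1163)]/D = 0.1668 V
V_3 = [(0.0314)(0.1163) - (0.005)(-0.0001)]/D = 2.374 V
V_th = V_1 - V_3 = 0.1668 - 2.374 = -2.207 V
Step 2 — R_th: zero the source — replace V1 by a short circuit (node 2 merges into node 0) — and find the resistance seen between A (node 1) and B (node 3).
Reduce the network between node 1 (A) and node 3 (B) by series/parallel combination:
  Rp1 = R1 ‖ R2 (parallel, both between nodes 0 and 1) = 1/(1/1000 + 1/33) = 31.95 Ω
  Rp2 = R3 ‖ R4 (parallel, both between nodes 0 and 3) = 1/(1/43 + 1/39) = 20.45 Ω
  Rs1 = Rp1 + Rp2 (series, joined only at node 0) = 31.95 + 20.45 = 52.4 Ω
  Rp3 = R5 ‖ Rs1 (parallel, both between nodes 1 and 3) = 1/(1/10000 + 1/52.4) = 52.12 Ω
R_th = 52.12 Ω
I_n = V_th/R_th = -2.207/52.12 = -0.04234 A, and R_n = R_th = 52.12 Ω

Final answer: I_n = -0.04234 A, R_n = 52.12 Ω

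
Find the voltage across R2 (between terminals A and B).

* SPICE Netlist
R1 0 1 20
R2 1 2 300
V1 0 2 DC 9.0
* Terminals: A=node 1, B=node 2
R1 and R2 are in series across V1 (node 0 → node 1 → node 2), and the output A–B is taken across R2, so this is a voltage divider.
Series current: I = V1/(R1 + R2) = 9/(20 + 300) = 9/320 = 0.02813 A
V_R2 = I × R2 = V1 × R2/(R1 + R2) = 9 × 300/320 = 8.438 V

Final answer: 8.438 V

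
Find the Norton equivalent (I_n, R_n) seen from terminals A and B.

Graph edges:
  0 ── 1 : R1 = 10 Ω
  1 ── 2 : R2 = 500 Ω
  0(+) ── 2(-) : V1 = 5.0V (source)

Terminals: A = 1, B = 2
Find the Thévenin equivalent first; then I_n = V_th/R_th and R_n = R_th.
Step 1 — V_th is the open-circuit voltage V_A - V_B (nothing connected across the terminals).
Nodal analysis, taking node 2 as the 0 V reference.
Source V1 fixes V_0 = 5 V.
KCL at each unknown node (sum of currents leaving = 0; resistances in Ω):
  Node 1: (V_1 - 5)/10 + (V_1 - 0)/500 = 0
Collecting terms: 0.102 × V_1 = 0.5  =>  V_1 = 4.902 V
V_th = V_1 - V_2 = 4.902 - 0 = 4.902 V
Step 2 — R_th: zero the source — replace V1 by a short circuit (node 2 merges into node 0) — and find the resistance seen between A (node 1) and B (node 0).
Reduce the network between node 1 (A) and node 0 (B) by series/parallel combination:
  Rp1 = R1 ‖ R2 (parallel, both between nodes 0 and 1) = 1/(1/10 + 1/500) = 9.804 Ω
R_th = 9.804 Ω
I_n = V_th/R_th = 4.902/9.804 = 0.5 A, and R_n = R_th = 9.804 Ω

Final answer: I_n = 0.5 A, R_n = 9.804 Ω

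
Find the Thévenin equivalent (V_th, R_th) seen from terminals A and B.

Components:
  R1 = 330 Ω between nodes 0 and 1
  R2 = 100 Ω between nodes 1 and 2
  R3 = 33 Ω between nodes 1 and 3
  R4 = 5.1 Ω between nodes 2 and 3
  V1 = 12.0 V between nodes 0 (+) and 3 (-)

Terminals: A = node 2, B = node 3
Step 1 — V_th is the open-circuit voltage V_A - V_B (nothing connected across the terminals).
Nodal analysis, taking node 3 as the 0 V reference.
Source V1 fixes V_0 = 12 V.
KCL at each unknown node (sum of currents leaving = 0; resistances in Ω):
  Node 1: (V_1 - 12)/330 + (V_1 - V_2)/100 + (V_1 - 0)/33 = 0
  Node 2: (V_2 - V_1)/100 + (V_2 - 0)/5.1 = 0
Collecting terms (coefficients in siemens):
  0.04333·V_1 - 0.01·V_2 = 0.03636
  0.2061·V_2 - 0.01·V_1 = 0
Determinant D = (0.04333)(0.2061) - (-0.01)(-0.01) = 0.00883
V_1 = [(0.03636)(0.2061) - (-0.01)(0)]/D = 0.8487 V
V_2 = [(0.04333)(0) - (0.03636)(-0.01)]/D = 0.04118 V
V_th = V_2 - V_3 = 0.04118 - 0 = 0.04118 V
Step 2 — R_th: zero the source — replace V1 by a short circuit (node 3 merges into node 0) — and find the resistance seen between A (node 2) and B (node 0).
Reduce the network between node 2 (A) and node 0 (B) by series/parallel combination:
  Rp1 = R1 ‖ R3 (parallel, both between nodes 0 and 1) = 1/(1/330 + 1/33) = 30 Ω
  Rs1 = R2 + Rp1 (series, joined only at node 1) = 100 + 30 = 130 Ω
  Rp2 = R4 ‖ Rs1 (parallel, both between nodes 0 and 2) = 1/(1/5.1 + 1/130) = 4.907 Ω
R_th = 4.907 Ω

Final answer: V_th = 0.04118 V, R_th = 4.907 Ω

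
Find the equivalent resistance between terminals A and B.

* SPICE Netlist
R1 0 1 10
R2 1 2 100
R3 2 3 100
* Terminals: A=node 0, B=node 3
Reduce the network between node 0 (A) and node 3 (B) by series/parallel combination:
  Rs1 = R1 + R2 (series, joined only at node 1) = 10 + 100 = 110 Ω
  Rs2 = R3 + Rs1 (series, joined only at node 2) = 100 + 110 = 210 Ω
R_eq = 210 Ω

Final answer: 210 Ω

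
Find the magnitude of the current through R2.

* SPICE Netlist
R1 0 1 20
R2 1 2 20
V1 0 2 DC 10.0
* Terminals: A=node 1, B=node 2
Nodal analysis, taking node 2 as the 0 V reference.
Source V1 fixes V_0 = 10 V.
KCL at each unknown node (sum of currents leaving = 0; resistances in Ω):
  Node 1: (V_1 - 10)/20 + (V_1 - 0)/20 = 0
Collecting terms: 0.1 × V_1 = 0.5  =>  V_1 = 5 V
I_R2 = (V_1 - V_2)/R2 = (5 - 0)/20 = 0.25 A
|I_R2| = 0.25 A

Final answer: |I_R2| = 0.25 A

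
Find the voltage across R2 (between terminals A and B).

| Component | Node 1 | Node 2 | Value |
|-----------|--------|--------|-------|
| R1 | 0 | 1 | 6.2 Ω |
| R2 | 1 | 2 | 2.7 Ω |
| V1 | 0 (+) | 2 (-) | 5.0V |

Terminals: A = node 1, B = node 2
R1 and R2 are in series across V1 (node 0 → node 1 → node 2), and the output A–B is taken across R2, so this is a voltage divider.
Series current: I = V1/(R1 + R2) = 5/(6.2 + 2.7) = 5/8.9 = 0.5618 A
V_R2 = I × R2 = V1 × R2/(R1 + R2) = 5 × 2.7/8.9 = 1.517 V

Final answer: 1.517 V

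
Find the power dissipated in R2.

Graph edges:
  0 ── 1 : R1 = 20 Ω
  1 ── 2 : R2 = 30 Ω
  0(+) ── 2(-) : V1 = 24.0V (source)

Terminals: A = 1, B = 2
Nodal analysis, taking node 2 as the 0 V reference.
Source V1 fixes V_0 = 24 V.
KCL at each unknown node (sum of currents leaving = 0; resistances in Ω):
  Node 1: (V_1 - 24)/20 + (V_1 - 0)/30 = 0
Collecting terms: 0.08333 × V_1 = 1.2  =>  V_1 = 14.4 V
I_R2 = (V_1 - V_2)/R2 = (14.4 - 0)/30 = 0.48 A
P_R2 = I_R2² × R2 = (0.48)² × 30 = 6.912 W

Final answer: 6.912 W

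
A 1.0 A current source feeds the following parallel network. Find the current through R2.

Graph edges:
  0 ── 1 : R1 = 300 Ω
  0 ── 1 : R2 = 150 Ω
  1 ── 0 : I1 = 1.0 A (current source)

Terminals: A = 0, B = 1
All resistors sit directly between nodes 0 and 1, so they are in parallel and share one voltage V; the full source current 1 A splits among them.
1/R_par = 1/300 + 1/150 = 0.01 S  =>  R_par = 100 Ω
V = I × R_par = 1 × 100 = 100 V
I_R2 = V/R2 = 100/150 = 0.6667 A

Final answer: 0.6667 A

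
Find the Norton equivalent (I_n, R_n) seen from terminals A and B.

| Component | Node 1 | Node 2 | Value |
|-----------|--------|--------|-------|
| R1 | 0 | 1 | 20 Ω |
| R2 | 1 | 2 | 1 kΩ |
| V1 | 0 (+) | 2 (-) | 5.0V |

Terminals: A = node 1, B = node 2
Find the Thévenin equivalent first; then I_n = V_th/R_th and R_n = R_th.
Step 1 — V_th is the open-circuit voltage V_A - V_B (nothing connected across the terminals).
Nodal analysis, taking node 2 as the 0 V reference.
Source V1 fixes V_0 = 5 V.
KCL at each unknown node (sum of currents leaving = 0; resistances in Ω):
  Node 1: (V_1 - 5)/20 + (V_1 - 0)/1000 = 0
Collecting terms: 0.051 × V_1 = 0.25  =>  V_1 = 4.902 V
V_th = V_1 - V_2 = 4.902 - 0 = 4.902 V
Step 2 — R_th: zero the source — replace V1 by a short circuit (node 2 merges into node 0) — and find the resistance seen between A (node 1) and B (node 0).
Reduce the network between node 1 (A) and node 0 (B) by series/parallel combination:
  Rp1 = R1 ‖ R2 (parallel, both between nodes 0 and 1) = 1/(1/20 + 1/1000) = 19.61 Ω
R_th = 19.61 Ω
I_n = V_th/R_th = 4.902/19.61 = 0.25 A, and R_n = R_th = 19.61 Ω

Final answer: I_n = 0.25 A, R_n = 19.61 Ω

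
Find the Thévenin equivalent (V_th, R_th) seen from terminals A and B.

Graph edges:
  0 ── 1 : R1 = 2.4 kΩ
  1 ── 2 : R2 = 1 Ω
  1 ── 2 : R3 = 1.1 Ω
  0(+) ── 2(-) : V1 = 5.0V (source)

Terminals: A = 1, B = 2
Step 1 — V_th is the open-circuit voltage V_A - V_B (nothing connected across the terminals).
Nodal analysis, taking node 2 as the 0 V reference.
Source V1 fixes V_0 = 5 V.
KCL at each unknown node (sum of currents leaving = 0; resistances in Ω):
  Node 1: (V_1 - 5)/2400 + (V_1 - 0)/1 + (V_1 - 0)/1.1 = 0
Collecting terms: 1.91 × V_1 = 0.002083  =>  V_1 = 0.001091 V
V_th = V_1 - V_2 = 0.001091 - 0 = 0.001091 V
Step 2 — R_th: zero the source — replace V1 by a short circuit (node 2 merges into node 0) — and find the resistance seen between A (node 1) and B (node 0).
Reduce the network between node 1 (A) and node 0 (B) by series/parallel combination:
  Rp1 = R1 ‖ R2 ‖ R3 (parallel, all between nodes 0 and 1) = 1/(1/2400 + 1/1 + 1/1.1) = 0.5237 Ω
R_th = 0.5237 Ω

Final answer: V_th = 0.001091 V, R_th = 0.5237 Ω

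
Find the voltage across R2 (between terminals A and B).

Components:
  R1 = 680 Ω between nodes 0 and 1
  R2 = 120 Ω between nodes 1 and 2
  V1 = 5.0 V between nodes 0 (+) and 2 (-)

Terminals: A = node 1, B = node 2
R1 and R2 are in series across V1 (node 0 → node 1 → node 2), and the output A–B is taken across R2, so this is a voltage divider.
Series current: I = V1/(R1 + R2) = 5/(680 + 120) = 5/800 = 0.00625 A
V_R2 = I × R2 = V1 × R2/(R1 + R2) = 5 × 120/800 = 0.75 V

Final answer: 0.75 V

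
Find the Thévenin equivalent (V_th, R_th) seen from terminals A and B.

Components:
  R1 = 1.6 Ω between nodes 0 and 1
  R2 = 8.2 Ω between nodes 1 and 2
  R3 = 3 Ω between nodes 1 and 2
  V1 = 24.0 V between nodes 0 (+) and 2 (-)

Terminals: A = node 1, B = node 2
Step 1 — V_th is the open-circuit voltage V_A - V_B (nothing connected across the terminals).
Nodal analysis, taking node 2 as the 0 V reference.
Source V1 fixes V_0 = 24 V.
KCL at each unknown node (sum of currents leaving = 0; resistances in Ω):
  Node 1: (V_1 - 24)/1.6 + (V_1 - 0)/8.2 + (V_1 - 0)/3 = 0
Collecting terms: 1.08 × V_1 = 15  =>  V_1 = 13.89 V
V_th = V_1 - V_2 = 13.89 - 0 = 13.89 V
Step 2 — R_th: zero the source — replace V1 by a short circuit (node 2 merges into node 0) — and find the resistance seen between A (node 1) and B (node 0).
Reduce the network between node 1 (A) and node 0 (B) by series/parallel combination:
  Rp1 = R1 ‖ R2 ‖ R3 (parallel, all between nodes 0 and 1) = 1/(1/1.6 + 1/8.2 + 1/3) = 0.9257 Ω
R_th = 0.9257 Ω

Final answer: V_th = 13.89 V, R_th = 0.9257 Ω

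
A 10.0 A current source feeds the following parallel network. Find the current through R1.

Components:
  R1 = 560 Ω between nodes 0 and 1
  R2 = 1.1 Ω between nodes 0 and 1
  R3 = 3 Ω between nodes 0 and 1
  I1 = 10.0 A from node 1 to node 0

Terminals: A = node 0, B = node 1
All resistors sit directly between nodes 0 and 1, so they are in parallel and share one voltage V; the full source current 10 A splits among them.
1/R_par = 1/560 + 1/1.1 + 1/3 = 1.244 S  =>  R_par = 0.8037 Ω
V = I × R_par = 10 × 0.8037 = 8.037 V
I_R1 = V/R1 = 8.037/560 = 0.01435 A

Final answer: 0.01435 A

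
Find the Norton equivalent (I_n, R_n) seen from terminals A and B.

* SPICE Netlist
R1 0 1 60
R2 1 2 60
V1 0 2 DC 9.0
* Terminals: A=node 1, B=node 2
Find the Thévenin equivalent first; then I_n = V_th/R_th and R_n = R_th.
Step 1 — V_th is the open-circuit voltage V_A - V_B (nothing connected across the terminals).
Nodal analysis, taking node 2 as the 0 V reference.
Source V1 fixes V_0 = 9 V.
KCL at each unknown node (sum of currents leaving = 0; resistances in Ω):
  Node 1: (V_1 - 9)/60 + (V_1 - 0)/60 = 0
Collecting terms: 0.03333 × V_1 = 0.15  =>  V_1 = 4.5 V
V_th = V_1 - V_2 = 4.5 - 0 = 4.5 V
Step 2 — R_th: zero the source — replace V1 by a short circuit (node 2 merges into node 0) — and find the resistance seen between A (node 1) and B (node 0).
Reduce the network between node 1 (A) and node 0 (B) by series/parallel combination:
  Rp1 = R1 ‖ R2 (parallel, both between nodes 0 and 1) = 1/(1/60 + 1/60) = 30 Ω
R_th = 30 Ω
I_n = V_th/R_th = 4.5/30 = 0.15 A, and R_n = R_th = 30 Ω

Final answer: I_n = 0.15 A, R_n = 30 Ω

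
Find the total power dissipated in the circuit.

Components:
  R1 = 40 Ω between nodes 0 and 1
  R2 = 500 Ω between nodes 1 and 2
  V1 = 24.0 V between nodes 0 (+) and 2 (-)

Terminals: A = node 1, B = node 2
Nodal analysis, taking node 2 as the 0 V reference.
Source V1 fixes V_0 = 24 V.
KCL at each unknown node (sum of currents leaving = 0; resistances in Ω):
  Node 1: (V_1 - 24)/40 + (V_1 - 0)/500 = 0
Collecting terms: 0.027 × V_1 = 0.6  =>  V_1 = 22.22 V
Power in each resistor, P = (ΔV)²/R:
  P_R1 = (24 - 22.22)²/40 = 0.07901 W
  P_R2 = (22.22 - 0)²/500 = 0.9877 W
P_total = P_R1 + P_R2 = 1.067 W

Final answer: 1.067 W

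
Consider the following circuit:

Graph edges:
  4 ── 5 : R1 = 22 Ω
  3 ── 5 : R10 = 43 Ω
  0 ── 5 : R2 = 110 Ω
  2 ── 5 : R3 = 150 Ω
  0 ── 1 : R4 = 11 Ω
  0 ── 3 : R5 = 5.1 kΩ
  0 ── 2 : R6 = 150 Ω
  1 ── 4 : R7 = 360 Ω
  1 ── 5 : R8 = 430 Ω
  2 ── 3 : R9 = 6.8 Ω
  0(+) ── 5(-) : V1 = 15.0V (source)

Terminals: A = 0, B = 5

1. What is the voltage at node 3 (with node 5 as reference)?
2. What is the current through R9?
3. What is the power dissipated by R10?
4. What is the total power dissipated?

Nodal analysis, taking node 5 as the 0 V reference.
Source V1 fixes V_0 = 15 V.
KCL at each unknown node (sum of currents leaving = 0; resistances in Ω):
  Node 1: (V_1 - 15)/11 + (V_1 - V_4)/360 + (V_1 - 0)/430 = 0
  Node 2: (V_2 - 0)/150 + (V_2 - 15)/150 + (V_2 - V_3)/6.8 = 0
  Node 3: (V_3 - 15)/5100 + (V_3 - V_2)/6.8 + (V_3 - 0)/43 = 0
  Node 4: (V_4 - 0)/22 + (V_4 - V_1)/360 = 0
Collecting terms (coefficients in siemens):
  0.09601·V_1 - 0.002778·V_4 = 1.364
  0.1604·V_2 - 0.1471·V_3 = 0.1
  0.1705·V_3 - 0.1471·V_2 = 0.002941
  0.04823·V_4 - 0.002778·V_1 = 0
Solving these 4 simultaneous equations (Gaussian elimination) gives:
  V_1 = 14.23 V, V_2 = 3.055 V, V_3 = 2.652 V, V_4 = 0.8193 V
Part 1:
  Read off the nodal solution: V_3 = 2.652 V
Part 2:
  I_R9 = (V_2 - V_3)/R9 = (3.055 - 2.652)/6.8 = 0.05926 A
  Magnitude: I_R9 = 0.05926 A
Part 3:
  I_R10 = (V_3 - V_5)/R10 = (2.652 - 0)/43 = 0.06168 A
  P_R10 = I_R10² × R10 = (0.06168)² × 43 = 0.1636 W
Part 4:
  Power in each resistor, P = (ΔV)²/R:
    P_R1 = (0.8193 - 0)²/22 = 0.03051 W
    P_R2 = (15 - 0)²/110 = 2.045 W
    P_R3 = (3.055 - 0)²/150 = 0.06223 W
    P_R4 = (15 - 14.23)²/11 = 0.0544 W
    P_R5 = (15 - 2.652)²/5100 = 0.02989 W
    P_R6 = (15 - 3.055)²/150 = 0.9512 W
    P_R7 = (14.23 - 0.8193)²/360 = 0.4993 W
    P_R8 = (14.23 - 0)²/430 = 0.4707 W
    P_R9 = (3.055 - 2.652)²/6.8 = 0.02388 W
    P_R10 = (2.652 - 0)²/43 = 0.1636 W
  P_total = P_R1 + P_R2 + P_R3 + P_R4 + P_R5 + P_R6 + P_R7 + P_R8 + P_R9 + P_R10 = 4.331 W

Final answers:
1. V_3 = 2.652 V
2. I_R9 = 0.05926 A
3. P_R10 = 0.1636 W
4. P_total = 4.331 W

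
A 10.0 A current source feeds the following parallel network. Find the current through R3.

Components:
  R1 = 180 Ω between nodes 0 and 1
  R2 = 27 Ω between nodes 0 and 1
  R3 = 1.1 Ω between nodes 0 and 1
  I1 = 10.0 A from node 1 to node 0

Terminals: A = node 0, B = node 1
All resistors sit directly between nodes 0 and 1, so they are in parallel and share one voltage V; the full source current 10 A splits among them.
1/R_par = 1/180 + 1/27 + 1/1.1 = 0.9517 S  =>  R_par = 1.051 Ω
V = I × R_par = 10 × 1.051 = 10.51 V
I_R3 = V/R3 = 10.51/1.1 = 9.552 A

Final answer: 9.552 A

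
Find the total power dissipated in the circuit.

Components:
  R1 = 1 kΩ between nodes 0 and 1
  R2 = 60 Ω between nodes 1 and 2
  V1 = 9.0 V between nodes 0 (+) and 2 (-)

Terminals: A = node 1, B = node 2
Nodal analysis, taking node 2 as the 0 V reference.
Source V1 fixes V_0 = 9 V.
KCL at each unknown node (sum of currents leaving = 0; resistances in Ω):
  Node 1: (V_1 - 9)/1000 + (V_1 - 0)/60 = 0
Collecting terms: 0.01767 × V_1 = 0.009  =>  V_1 = 0.5094 V
Power in each resistor, P = (ΔV)²/R:
  P_R1 = (9 - 0.5094)²/1000 = 0.07209 W
  P_R2 = (0.5094 - 0)²/60 = 0.004325 W
P_total = P_R1 + P_R2 = 0.07642 W

Final answer: 0.07642 W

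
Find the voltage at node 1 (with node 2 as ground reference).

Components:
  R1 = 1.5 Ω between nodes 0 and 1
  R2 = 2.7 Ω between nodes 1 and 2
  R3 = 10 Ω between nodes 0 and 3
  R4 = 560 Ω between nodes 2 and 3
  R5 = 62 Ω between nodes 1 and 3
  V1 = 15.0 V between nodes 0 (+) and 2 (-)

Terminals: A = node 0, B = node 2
Nodal analysis, taking node 2 as the 0 V reference.
Source V1 fixes V_0 = 15 V.
KCL at each unknown node (sum of currents leaving = 0; resistances in Ω):
  Node 1: (V_1 - 15)/1.5 + (V_1 - 0)/2.7 + (V_1 - V_3)/62 = 0
  Node 3: (V_3 - 15)/10 + (V_3 - 0)/560 + (V_3 - V_1)/62 = 0
Collecting terms (coefficients in siemens):
  1.053·V_1 - 0.01613·V_3 = 10
  0.1179·V_3 - 0.01613·V_1 = 1.5
Determinant D = (1.053)(0.1179) - (-0.01613)(-0.01613) = 0.1239
V_1 = [(10)(0.1179) - (-0.01613)(1.5)]/D = 9.71 V
V_3 = [(1.053)(1.5) - (10)(-0.01613)]/D = 14.05 V
The requested potential is V_1 = 9.71 V.

Final answer: V_1 = 9.71 V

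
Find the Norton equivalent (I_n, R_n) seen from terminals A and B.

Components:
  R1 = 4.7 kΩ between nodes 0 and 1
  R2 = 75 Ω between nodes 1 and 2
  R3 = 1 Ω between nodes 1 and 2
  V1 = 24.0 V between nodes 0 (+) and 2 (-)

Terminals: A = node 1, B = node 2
Find the Thévenin equivalent first; then I_n = V_th/R_th and R_n = R_th.
Step 1 — V_th is the open-circuit voltage V_A - V_B (nothing connected across the terminals).
Nodal analysis, taking node 2 as the 0 V reference.
Source V1 fixes V_0 = 24 V.
KCL at each unknown node (sum of currents leaving = 0; resistances in Ω):
  Node 1: (V_1 - 24)/4700 + (V_1 - 0)/75 + (V_1 - 0)/1 = 0
Collecting terms: 1.014 × V_1 = 0.005106  =>  V_1 = 0.005038 V
V_th = V_1 - V_2 = 0.005038 - 0 = 0.005038 V
Step 2 — R_th: zero the source — replace V1 by a short circuit (node 2 merges into node 0) — and find the resistance seen between A (node 1) and B (node 0).
Reduce the network between node 1 (A) and node 0 (B) by series/parallel combination:
  Rp1 = R1 ‖ R2 ‖ R3 (parallel, all between nodes 0 and 1) = 1/(1/4700 + 1/75 + 1/1) = 0.9866 Ω
R_th = 0.9866 Ω
I_n = V_th/R_th = 0.005038/0.9866 = 0.005106 A, and R_n = R_th = 0.9866 Ω

Final answer: I_n = 0.005106 A, R_n = 0.9866 Ω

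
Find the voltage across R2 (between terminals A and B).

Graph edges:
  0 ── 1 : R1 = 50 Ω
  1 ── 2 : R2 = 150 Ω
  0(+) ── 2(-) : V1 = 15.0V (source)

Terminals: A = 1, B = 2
R1 and R2 are in series across V1 (node 0 → node 1 → node 2), and the output A–B is taken across R2, so this is a voltage divider.
Series current: I = V1/(R1 + R2) = 15/(50 + 150) = 15/200 = 0.075 A
V_R2 = I × R2 = V1 × R2/(R1 + R2) = 15 × 150/200 = 11.25 V

Final answer: 11.25 V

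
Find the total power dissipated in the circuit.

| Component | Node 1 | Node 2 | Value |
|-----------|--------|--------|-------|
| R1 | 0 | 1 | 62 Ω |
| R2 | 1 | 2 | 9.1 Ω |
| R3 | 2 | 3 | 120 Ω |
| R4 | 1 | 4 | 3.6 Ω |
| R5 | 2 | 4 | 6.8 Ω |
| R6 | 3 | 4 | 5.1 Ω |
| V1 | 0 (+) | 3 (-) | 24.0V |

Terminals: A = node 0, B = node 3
Nodal analysis, taking node 3 as the 0 V reference.
Source V1 fixes V_0 = 24 V.
KCL at each unknown node (sum of currents leaving = 0; resistances in Ω):
  Node 1: (V_1 - 24)/62 + (V_1 - V_2)/9.1 + (V_1 - V_4)/3.6 = 0
  Node 2: (V_2 - V_1)/9.1 + (V_2 - 0)/120 + (V_2 - V_4)/6.8 = 0
  Node 4: (V_4 - V_1)/3.6 + (V_4 - V_2)/6.8 + (V_4 - 0)/5.1 = 0
Collecting terms (coefficients in siemens):
  0.4038·V_1 - 0.1099·V_2 - 0.2778·V_4 = 0.3871
  0.2653·V_2 - 0.1099·V_1 - 0.1471·V_4 = 0
  0.6209·V_4 - 0.2778·V_1 - 0.1471·V_2 = 0
Solving these 3 simultaneous equations (Gaussian elimination) gives:
  V_1 = 2.659 V, V_2 = 2.027 V, V_4 = 1.669 V
Power in each resistor, P = (ΔV)²/R:
  P_R1 = (24 - 2.659)²/62 = 7.346 W
  P_R2 = (2.659 - 2.027)²/9.1 = 0.04388 W
  P_R3 = (2.027 - 0)²/120 = 0.03423 W
  P_R4 = (2.659 - 1.669)²/3.6 = 0.2718 W
  P_R5 = (2.027 - 1.669)²/6.8 = 0.01878 W
  P_R6 = (0 - 1.669)²/5.1 = 0.5464 W
P_total = P_R1 + P_R2 + P_R3 + P_R4 + P_R5 + P_R6 = 8.261 W

Final answer: 8.261 W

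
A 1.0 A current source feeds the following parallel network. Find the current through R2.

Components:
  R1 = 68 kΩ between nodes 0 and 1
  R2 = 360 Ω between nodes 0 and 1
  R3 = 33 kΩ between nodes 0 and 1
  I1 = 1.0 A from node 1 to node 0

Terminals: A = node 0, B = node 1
All resistors sit directly between nodes 0 and 1, so they are in parallel and share one voltage V; the full source current 1 A splits among them.
1/R_par = 1/68000 + 1/360 + 1/33000 = 0.002823 S  =>  R_par = 354.3 Ω
V = I × R_par = 1 × 354.3 = 354.3 V
I_R2 = V/R2 = 354.3/360 = 0.9841 A

Final answer: 0.9841 A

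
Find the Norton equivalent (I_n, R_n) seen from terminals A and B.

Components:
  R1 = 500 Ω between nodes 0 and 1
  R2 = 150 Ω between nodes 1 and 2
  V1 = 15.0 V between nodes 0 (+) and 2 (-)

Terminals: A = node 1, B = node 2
Find the Thévenin equivalent first; then I_n = V_th/R_th and R_n = R_th.
Step 1 — V_th is the open-circuit voltage V_A - V_B (nothing connected across the terminals).
Nodal analysis, taking node 2 as the 0 V reference.
Source V1 fixes V_0 = 15 V.
KCL at each unknown node (sum of currents leaving = 0; resistances in Ω):
  Node 1: (V_1 - 15)/500 + (V_1 - 0)/150 = 0
Collecting terms: 0.008667 × V_1 = 0.03  =>  V_1 = 3.462 V
V_th = V_1 - V_2 = 3.462 - 0 = 3.462 V
Step 2 — R_th: zero the source — replace V1 by a short circuit (node 2 merges into node 0) — and find the resistance seen between A (node 1) and B (node 0).
Reduce the network between node 1 (A) and node 0 (B) by series/parallel combination:
  Rp1 = R1 ‖ R2 (parallel, both between nodes 0 and 1) = 1/(1/500 + 1/150) = 115.4 Ω
R_th = 115.4 Ω
I_n = V_th/R_th = 3.462/115.4 = 0.03 A, and R_n = R_th = 115.4 Ω

Final answer: I_n = 0.03 A, R_n = 115.4 Ω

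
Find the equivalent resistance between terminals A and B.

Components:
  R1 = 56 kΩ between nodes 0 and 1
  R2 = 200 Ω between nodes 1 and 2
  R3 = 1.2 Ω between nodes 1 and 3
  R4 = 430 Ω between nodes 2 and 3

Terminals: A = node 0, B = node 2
Reduce the network between node 0 (A) and node 2 (B) by series/parallel combination:
  Rs1 = R3 + R4 (series, joined only at node 3) = 1.2 + 430 = 431.2 Ω
  Rp1 = R2 ‖ Rs1 (parallel, both between nodes 1 and 2) = 1/(1/200 + 1/431.2) = 136.6 Ω
  Rs2 = R1 + Rp1 (series, joined only at node 1) = 56000 + 136.6 = 56140 Ω
R_eq = 56.14 kΩ

Final answer: 56.14 kΩ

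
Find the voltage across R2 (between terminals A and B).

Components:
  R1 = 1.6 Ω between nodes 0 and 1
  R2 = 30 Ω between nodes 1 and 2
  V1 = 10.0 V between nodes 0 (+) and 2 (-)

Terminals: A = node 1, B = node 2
R1 and R2 are in series across V1 (node 0 → node 1 → node 2), and the output A–B is taken across R2, so this is a voltage divider.
Series current: I = V1/(R1 + R2) = 10/(1.6 + 30) = 10/31.6 = 0.3165 A
V_R2 = I × R2 = V1 × R2/(R1 + R2) = 10 × 30/31.6 = 9.494 V

Final answer: 9.494 V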